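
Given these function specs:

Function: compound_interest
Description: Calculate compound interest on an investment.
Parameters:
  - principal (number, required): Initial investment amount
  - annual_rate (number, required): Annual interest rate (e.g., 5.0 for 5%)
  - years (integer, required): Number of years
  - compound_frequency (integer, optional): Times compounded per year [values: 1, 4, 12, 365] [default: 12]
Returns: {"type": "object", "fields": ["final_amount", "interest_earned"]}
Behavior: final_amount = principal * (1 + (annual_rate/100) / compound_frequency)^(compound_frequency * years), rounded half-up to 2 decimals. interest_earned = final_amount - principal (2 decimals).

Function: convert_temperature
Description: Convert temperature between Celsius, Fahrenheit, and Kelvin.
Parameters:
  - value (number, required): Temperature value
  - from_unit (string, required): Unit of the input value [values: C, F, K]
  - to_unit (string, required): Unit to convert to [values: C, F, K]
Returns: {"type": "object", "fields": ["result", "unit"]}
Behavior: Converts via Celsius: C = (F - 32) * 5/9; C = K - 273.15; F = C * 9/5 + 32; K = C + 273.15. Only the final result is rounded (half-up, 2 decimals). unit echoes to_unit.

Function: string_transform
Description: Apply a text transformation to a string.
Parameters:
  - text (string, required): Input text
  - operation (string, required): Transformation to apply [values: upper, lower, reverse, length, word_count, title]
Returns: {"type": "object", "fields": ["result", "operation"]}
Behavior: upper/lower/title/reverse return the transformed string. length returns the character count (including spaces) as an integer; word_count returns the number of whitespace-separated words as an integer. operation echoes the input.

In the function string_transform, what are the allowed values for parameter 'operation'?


The string_transform spec declares:
  - operation (string, required): Transformation to apply [values: upper, lower, reverse, length, word_count, title]
Allowed values:
upper, lower, reverse, length, word_count, title


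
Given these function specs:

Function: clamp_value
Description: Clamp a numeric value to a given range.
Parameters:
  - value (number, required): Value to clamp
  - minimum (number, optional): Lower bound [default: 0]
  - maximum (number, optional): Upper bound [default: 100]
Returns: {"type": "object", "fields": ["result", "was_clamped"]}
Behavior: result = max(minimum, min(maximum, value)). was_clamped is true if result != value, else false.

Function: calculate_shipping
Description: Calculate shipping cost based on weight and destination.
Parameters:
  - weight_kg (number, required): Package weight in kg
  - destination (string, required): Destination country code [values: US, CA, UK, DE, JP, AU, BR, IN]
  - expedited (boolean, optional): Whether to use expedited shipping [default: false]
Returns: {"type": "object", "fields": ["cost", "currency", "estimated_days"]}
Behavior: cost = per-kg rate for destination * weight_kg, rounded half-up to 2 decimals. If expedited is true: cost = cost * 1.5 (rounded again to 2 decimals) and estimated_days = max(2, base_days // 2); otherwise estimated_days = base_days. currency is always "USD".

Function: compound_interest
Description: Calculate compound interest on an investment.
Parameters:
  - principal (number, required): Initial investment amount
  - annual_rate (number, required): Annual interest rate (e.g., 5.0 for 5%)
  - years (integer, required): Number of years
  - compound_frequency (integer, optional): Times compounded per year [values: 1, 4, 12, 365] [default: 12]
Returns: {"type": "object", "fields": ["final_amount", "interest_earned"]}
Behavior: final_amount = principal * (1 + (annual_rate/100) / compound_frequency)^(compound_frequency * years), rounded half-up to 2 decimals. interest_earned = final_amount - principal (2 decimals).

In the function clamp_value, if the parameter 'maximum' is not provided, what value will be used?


The clamp_value spec declares:
  - maximum (number, optional): Upper bound [default: 100]
Default:
100


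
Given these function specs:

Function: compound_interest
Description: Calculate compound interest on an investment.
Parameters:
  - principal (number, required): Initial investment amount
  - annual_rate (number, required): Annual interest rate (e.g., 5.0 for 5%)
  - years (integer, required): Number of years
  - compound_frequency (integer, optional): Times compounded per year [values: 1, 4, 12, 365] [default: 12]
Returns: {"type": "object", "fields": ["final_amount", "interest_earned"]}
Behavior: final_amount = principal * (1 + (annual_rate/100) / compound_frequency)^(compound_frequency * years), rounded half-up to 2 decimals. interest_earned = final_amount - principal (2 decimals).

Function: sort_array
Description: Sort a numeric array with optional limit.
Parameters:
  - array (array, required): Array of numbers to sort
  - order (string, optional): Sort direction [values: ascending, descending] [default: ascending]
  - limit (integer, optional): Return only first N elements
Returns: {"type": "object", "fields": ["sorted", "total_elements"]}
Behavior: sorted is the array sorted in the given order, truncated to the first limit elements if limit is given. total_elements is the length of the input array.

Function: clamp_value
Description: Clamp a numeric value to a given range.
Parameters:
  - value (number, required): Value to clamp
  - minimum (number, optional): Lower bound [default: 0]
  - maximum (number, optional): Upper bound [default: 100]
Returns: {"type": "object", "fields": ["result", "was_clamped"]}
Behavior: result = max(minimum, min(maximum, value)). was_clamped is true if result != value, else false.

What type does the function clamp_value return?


The clamp_value spec declares Returns: {"type": "object", "fields": ["result", "was_clamped"]}
Type:
object


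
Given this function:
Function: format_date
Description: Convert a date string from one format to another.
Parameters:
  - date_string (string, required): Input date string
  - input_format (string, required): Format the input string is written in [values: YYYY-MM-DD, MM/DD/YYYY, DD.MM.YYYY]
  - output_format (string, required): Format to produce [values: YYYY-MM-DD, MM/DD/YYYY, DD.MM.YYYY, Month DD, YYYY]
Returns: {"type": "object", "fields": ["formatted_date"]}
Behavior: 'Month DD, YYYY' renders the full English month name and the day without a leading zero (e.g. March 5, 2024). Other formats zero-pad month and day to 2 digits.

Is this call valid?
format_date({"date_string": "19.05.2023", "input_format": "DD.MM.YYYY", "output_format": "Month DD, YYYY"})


Checking all required parameters present and types match... All valid.
Valid


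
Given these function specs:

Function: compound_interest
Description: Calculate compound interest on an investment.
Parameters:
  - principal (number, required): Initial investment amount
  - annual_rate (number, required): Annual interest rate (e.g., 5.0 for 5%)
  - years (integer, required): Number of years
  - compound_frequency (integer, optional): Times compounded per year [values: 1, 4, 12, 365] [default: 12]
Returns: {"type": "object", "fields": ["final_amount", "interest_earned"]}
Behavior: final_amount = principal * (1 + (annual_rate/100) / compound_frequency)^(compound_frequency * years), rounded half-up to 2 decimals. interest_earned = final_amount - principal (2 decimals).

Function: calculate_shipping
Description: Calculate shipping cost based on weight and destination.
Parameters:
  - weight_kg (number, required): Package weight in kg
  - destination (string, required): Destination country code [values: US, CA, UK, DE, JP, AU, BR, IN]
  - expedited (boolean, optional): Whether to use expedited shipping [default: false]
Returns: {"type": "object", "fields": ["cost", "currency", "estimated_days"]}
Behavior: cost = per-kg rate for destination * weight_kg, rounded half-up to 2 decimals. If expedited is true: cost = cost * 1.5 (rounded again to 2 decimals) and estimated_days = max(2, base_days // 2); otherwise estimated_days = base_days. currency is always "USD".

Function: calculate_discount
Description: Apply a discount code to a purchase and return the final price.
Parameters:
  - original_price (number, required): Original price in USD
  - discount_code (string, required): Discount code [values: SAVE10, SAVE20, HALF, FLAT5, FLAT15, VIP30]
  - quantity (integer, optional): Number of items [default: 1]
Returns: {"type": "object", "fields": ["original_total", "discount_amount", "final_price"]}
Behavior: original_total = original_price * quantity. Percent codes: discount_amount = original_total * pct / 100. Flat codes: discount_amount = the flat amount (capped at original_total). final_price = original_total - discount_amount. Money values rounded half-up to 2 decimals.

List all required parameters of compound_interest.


Parameters of compound_interest and their required/optional flag:
  principal: required
  annual_rate: required
  years: required
  compound_frequency: optional
annual_rate, principal, years


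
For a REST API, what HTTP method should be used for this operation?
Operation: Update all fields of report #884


GET = read, POST = create, PUT = update/replace, DELETE = remove
This operation is an update/replace.
PUT


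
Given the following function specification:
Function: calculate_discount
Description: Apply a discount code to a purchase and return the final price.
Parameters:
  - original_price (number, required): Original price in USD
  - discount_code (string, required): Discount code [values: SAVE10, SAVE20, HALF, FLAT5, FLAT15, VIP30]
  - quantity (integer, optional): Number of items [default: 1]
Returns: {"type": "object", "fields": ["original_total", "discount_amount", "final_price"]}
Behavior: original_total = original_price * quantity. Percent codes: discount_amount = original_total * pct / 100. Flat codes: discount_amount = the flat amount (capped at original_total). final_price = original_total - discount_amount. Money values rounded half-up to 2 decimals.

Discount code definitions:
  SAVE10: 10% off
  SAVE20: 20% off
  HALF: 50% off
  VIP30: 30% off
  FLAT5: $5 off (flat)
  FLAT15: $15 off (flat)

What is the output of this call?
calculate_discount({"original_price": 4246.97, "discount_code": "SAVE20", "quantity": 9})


original_total = 4246.97 * 9 = 38222.73
SAVE20 = 20% off: discount_amount = 38222.73 * 20/100 = 7644.546 -> 7644.55
final_price = 38222.73 - 7644.55 = 30578.18
Output:
{"original_total": 38222.73, "discount_amount": 7644.55, "final_price": 30578.18}


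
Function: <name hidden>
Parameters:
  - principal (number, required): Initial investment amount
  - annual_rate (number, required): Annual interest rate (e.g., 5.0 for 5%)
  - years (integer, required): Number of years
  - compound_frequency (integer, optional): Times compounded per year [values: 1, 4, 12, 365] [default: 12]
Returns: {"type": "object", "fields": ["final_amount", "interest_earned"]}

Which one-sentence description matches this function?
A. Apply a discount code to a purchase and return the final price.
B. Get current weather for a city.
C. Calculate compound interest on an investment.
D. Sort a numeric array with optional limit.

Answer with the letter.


Parameters principal, annual_rate, years, compound_frequency and return ["final_amount", "interest_earned"] fit: Calculate compound interest on an investment.
C


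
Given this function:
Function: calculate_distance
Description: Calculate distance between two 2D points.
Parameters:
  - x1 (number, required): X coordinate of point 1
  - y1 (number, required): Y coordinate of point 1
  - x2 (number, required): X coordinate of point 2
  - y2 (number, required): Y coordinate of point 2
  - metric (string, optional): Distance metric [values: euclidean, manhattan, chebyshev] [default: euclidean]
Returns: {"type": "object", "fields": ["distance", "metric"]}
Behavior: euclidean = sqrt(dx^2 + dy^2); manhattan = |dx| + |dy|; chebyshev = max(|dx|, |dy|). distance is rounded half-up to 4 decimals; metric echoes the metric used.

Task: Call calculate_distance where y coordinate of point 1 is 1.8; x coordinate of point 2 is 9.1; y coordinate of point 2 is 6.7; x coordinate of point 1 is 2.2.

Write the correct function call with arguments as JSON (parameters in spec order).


Mapping each described value to its parameter name:
  'Y coordinate of point 1' -> y1 = 1.8
  'X coordinate of point 2' -> x2 = 9.1
  'Y coordinate of point 2' -> y2 = 6.7
  'X coordinate of point 1' -> x1 = 2.2
calculate_distance({"x1": 2.2, "y1": 1.8, "x2": 9.1, "y2": 6.7})


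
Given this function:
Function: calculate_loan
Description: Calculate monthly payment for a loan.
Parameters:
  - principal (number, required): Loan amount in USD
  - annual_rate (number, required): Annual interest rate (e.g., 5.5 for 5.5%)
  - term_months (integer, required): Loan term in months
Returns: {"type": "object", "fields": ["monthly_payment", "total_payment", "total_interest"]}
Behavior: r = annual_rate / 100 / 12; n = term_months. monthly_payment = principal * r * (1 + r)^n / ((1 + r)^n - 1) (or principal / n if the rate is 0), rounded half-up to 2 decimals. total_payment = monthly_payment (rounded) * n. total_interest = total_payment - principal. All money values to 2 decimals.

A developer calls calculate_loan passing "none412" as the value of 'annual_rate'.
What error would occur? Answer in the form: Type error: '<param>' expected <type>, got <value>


Spec: 'annual_rate' is declared as number; "none412" is a string.
Type error: 'annual_rate' expected number, got "none412"


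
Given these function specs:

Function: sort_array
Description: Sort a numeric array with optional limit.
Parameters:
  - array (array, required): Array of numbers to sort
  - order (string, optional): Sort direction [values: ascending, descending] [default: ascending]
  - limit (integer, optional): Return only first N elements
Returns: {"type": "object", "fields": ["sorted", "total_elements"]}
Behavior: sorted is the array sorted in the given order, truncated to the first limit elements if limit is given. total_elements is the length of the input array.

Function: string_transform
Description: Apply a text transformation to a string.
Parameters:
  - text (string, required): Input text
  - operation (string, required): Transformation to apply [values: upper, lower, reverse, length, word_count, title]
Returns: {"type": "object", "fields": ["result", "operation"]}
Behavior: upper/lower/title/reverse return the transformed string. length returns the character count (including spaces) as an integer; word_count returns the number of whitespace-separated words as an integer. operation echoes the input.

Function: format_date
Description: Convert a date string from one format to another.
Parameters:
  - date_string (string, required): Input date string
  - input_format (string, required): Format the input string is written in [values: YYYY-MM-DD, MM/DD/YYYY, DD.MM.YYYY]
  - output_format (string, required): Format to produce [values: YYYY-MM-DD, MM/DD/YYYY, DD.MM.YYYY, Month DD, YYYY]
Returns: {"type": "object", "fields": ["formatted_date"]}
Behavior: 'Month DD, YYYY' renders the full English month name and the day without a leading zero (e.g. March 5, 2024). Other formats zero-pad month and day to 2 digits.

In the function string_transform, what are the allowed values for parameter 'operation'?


The string_transform spec declares:
  - operation (string, required): Transformation to apply [values: upper, lower, reverse, length, word_count, title]
Allowed values:
upper, lower, reverse, length, word_count, title


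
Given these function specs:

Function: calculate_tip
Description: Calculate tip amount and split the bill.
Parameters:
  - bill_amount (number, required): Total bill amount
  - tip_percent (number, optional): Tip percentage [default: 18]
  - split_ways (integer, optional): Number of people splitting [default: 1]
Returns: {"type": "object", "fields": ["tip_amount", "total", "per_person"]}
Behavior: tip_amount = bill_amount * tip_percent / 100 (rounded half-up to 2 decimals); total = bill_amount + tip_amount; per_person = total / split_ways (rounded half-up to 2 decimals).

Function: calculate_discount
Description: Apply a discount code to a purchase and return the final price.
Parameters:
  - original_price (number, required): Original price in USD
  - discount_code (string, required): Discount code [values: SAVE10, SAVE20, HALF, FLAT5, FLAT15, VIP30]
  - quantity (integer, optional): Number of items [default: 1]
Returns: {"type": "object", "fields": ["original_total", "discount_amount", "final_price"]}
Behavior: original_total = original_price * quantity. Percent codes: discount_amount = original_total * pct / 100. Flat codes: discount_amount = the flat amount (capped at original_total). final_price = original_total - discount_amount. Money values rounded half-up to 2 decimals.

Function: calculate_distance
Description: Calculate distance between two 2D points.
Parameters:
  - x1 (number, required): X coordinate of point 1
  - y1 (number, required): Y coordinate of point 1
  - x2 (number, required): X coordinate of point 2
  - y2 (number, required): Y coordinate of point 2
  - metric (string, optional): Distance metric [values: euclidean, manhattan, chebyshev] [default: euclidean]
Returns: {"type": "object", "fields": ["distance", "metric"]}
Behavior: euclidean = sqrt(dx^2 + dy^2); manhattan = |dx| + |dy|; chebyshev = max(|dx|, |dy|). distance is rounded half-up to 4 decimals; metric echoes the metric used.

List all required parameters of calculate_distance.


Parameters of calculate_distance and their required/optional flag:
  x1: required
  y1: required
  x2: required
  y2: required
  metric: optional
x1, x2, y1, y2


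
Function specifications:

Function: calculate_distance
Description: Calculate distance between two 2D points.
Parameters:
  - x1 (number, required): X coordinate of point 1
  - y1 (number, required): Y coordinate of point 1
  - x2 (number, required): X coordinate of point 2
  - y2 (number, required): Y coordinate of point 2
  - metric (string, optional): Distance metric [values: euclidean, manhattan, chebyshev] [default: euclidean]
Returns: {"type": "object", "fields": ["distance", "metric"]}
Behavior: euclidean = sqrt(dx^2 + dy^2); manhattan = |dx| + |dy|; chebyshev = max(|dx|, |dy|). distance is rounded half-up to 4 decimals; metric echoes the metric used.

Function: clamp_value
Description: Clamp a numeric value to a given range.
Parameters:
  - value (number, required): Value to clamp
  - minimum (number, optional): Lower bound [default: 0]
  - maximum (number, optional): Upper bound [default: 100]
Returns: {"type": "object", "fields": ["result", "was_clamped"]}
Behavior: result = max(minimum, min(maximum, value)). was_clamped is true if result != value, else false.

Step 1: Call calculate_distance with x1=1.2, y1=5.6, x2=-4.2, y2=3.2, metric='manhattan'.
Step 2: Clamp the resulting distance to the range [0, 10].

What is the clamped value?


Step 1: calculate_distance (manhattan)
  |dx| = |-4.2 - 1.2| = 5.4; |dy| = |3.2 - 5.6| = 2.4
  manhattan: 5.4 + 2.4 = 7.8
  Round to 4 decimals: 7.8
  -> distance = 7.8
Step 2: clamp_value(value=7.8, minimum=0, maximum=10)
  result = max(0, min(10, 7.8)) = max(0, 7.8) = 7.8
  was_clamped = (7.8 != 7.8) = false
  -> result = 7.8
7.8


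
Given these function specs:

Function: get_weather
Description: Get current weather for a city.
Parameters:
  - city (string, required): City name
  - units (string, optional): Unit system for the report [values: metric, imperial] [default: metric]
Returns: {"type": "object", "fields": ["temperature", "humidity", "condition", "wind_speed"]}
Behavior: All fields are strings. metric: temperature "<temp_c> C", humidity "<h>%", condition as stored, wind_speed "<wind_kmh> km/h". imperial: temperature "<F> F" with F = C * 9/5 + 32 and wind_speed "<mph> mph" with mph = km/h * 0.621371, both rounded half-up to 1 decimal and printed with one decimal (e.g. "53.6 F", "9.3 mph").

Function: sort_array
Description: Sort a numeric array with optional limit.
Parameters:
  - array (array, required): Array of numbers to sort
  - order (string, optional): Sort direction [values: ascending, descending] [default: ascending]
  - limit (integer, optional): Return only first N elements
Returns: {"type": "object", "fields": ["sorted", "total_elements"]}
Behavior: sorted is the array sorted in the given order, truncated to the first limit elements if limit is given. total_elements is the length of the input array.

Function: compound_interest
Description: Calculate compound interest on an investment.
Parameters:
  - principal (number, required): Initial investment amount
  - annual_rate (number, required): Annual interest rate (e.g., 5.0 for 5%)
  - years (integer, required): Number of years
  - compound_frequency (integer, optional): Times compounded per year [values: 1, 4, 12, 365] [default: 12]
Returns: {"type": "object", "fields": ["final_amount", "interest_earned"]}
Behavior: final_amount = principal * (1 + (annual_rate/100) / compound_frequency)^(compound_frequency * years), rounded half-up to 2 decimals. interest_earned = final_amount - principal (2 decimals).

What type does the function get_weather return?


The get_weather spec declares Returns: {"type": "object", "fields": ["temperature", "humidity", "condition", "wind_speed"]}
Type:
object


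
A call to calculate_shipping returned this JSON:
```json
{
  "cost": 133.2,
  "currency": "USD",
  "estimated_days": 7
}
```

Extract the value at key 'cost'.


133.2


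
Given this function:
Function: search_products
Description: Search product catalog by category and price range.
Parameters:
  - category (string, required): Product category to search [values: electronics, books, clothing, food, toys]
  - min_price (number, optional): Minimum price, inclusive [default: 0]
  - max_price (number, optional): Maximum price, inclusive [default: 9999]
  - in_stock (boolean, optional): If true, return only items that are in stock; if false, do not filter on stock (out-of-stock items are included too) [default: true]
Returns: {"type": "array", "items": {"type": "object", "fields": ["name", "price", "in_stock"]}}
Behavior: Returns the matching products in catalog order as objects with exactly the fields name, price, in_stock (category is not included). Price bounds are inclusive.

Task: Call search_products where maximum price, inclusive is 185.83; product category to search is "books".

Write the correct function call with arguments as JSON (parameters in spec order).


Mapping each described value to its parameter name:
  'Maximum price, inclusive' -> max_price = 185.83
  'Product category to search' -> category = "books"
search_products({"category": "books", "max_price": 185.83})


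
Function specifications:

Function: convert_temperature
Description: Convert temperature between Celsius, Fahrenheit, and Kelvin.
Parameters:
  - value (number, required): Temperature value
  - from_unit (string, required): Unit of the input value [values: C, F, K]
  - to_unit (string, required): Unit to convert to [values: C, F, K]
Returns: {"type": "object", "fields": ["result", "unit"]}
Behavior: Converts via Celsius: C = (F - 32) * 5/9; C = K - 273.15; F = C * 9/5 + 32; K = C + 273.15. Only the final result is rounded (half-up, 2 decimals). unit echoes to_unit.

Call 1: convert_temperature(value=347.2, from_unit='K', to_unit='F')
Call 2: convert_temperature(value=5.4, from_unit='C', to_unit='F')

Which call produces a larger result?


Call 1:
  To C: 347.2 - 273.15 = 74.05
  To F: 74.05 * 9/5 + 32 = 165.29
  Round to 2 decimals: 165.29
  -> 165.29 F
Call 2:
  Input already in C: 5.4
  To F: 5.4 * 9/5 + 32 = 41.72
  Round to 2 decimals: 41.72
  -> 41.72 F
Call 1 (165.29 F)


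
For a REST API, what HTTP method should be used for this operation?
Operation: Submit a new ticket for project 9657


GET = read, POST = create, PUT = update/replace, DELETE = remove
This operation is a create.
POST


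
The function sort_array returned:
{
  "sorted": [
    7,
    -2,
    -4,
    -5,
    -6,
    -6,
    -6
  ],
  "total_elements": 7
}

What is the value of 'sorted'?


[7, -2, -4, -5, -6, -6, -6]


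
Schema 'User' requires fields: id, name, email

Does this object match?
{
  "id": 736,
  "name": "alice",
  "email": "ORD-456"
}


Checking required fields... All present.
Valid - all required fields present


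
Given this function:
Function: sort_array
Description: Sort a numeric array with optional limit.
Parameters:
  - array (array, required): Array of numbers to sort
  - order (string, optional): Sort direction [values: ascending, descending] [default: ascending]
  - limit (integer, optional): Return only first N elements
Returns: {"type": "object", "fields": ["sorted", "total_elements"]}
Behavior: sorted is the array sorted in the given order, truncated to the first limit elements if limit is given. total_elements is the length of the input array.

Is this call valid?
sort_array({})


Checking required parameters...
Missing required parameter: array
Invalid - missing required parameter 'array'


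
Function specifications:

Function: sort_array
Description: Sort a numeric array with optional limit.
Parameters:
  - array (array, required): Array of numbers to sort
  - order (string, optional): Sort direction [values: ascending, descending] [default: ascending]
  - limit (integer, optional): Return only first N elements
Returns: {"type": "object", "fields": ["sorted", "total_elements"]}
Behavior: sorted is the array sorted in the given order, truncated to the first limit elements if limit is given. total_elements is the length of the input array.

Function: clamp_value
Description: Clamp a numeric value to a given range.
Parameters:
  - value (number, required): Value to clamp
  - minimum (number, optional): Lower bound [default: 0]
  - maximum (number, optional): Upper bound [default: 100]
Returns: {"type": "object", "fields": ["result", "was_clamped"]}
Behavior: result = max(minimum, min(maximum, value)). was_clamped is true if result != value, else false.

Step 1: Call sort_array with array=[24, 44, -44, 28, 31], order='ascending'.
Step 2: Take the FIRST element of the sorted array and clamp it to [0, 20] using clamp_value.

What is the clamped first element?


Step 1: sort_array(order=ascending)
  sorted: [-44, 24, 28, 31, 44]
  -> first element = -44
Step 2: clamp_value(value=-44, minimum=0, maximum=20)
  result = max(0, min(20, -44)) = max(0, -44) = 0
  was_clamped = (0 != -44) = true
  -> result = 0
0


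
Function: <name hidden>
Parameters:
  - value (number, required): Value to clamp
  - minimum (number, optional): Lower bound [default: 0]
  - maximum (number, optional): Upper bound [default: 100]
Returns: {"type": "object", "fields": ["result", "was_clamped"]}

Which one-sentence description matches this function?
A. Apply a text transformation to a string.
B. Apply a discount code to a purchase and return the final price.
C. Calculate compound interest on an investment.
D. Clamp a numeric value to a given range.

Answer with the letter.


Parameters value, minimum, maximum and return ["result", "was_clamped"] fit: Clamp a numeric value to a given range.
D


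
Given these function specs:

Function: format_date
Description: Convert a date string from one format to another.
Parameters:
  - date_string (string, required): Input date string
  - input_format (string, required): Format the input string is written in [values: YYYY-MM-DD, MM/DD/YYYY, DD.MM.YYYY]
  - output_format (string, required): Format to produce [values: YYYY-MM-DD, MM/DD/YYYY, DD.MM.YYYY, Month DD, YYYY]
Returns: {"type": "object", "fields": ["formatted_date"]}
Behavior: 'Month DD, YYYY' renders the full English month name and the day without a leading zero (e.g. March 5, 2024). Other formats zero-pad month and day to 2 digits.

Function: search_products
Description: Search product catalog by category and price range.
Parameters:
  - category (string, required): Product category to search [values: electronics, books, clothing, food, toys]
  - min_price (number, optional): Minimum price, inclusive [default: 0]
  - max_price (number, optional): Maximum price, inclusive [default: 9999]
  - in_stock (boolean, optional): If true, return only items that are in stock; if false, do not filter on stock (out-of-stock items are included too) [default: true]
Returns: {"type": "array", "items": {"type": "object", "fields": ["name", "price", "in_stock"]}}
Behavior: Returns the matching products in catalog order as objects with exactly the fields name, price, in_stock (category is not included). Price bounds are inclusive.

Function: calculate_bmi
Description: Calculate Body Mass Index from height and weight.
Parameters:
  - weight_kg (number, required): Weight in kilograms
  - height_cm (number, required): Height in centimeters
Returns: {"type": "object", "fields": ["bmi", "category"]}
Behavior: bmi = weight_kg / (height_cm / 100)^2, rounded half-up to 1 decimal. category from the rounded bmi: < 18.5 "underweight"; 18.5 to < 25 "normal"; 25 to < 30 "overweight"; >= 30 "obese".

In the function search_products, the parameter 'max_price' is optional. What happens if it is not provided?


The search_products spec declares:
  - max_price (number, optional): Maximum price, inclusive [default: 9999]
It defaults to 9999


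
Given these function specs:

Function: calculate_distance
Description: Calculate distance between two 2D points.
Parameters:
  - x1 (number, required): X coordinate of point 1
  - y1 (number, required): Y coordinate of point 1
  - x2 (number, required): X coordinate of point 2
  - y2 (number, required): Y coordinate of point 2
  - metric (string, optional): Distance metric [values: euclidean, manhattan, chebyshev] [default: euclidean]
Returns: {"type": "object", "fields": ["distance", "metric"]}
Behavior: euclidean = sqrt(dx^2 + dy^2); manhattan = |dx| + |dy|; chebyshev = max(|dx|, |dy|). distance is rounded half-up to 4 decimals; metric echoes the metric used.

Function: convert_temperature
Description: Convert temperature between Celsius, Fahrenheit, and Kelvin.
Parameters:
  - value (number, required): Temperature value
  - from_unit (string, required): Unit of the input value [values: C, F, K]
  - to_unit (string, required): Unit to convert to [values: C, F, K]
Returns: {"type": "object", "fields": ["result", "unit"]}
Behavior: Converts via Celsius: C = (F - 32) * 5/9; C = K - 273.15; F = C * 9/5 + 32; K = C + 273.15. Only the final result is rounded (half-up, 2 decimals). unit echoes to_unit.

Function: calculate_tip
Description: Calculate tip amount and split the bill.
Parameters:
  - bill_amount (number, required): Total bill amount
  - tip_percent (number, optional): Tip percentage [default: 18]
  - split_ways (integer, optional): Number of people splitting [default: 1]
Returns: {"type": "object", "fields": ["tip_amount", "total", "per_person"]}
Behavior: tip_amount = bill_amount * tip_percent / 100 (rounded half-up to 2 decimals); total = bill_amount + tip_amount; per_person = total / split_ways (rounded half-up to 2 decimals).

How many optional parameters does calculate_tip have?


Parameters of calculate_tip: bill_amount (required), tip_percent (optional), split_ways (optional)
Optional count:
2


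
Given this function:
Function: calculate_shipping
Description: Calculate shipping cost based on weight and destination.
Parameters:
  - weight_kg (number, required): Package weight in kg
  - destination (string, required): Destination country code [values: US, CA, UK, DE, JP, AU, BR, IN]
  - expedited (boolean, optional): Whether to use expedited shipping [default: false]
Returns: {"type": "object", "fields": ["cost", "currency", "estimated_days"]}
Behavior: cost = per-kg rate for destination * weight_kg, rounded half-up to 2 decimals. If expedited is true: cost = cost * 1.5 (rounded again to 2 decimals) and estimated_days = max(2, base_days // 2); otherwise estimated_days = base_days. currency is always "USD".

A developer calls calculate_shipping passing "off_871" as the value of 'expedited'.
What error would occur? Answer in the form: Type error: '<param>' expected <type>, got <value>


Spec: 'expedited' is declared as boolean; "off_871" is a string.
Type error: 'expedited' expected boolean, got "off_871"


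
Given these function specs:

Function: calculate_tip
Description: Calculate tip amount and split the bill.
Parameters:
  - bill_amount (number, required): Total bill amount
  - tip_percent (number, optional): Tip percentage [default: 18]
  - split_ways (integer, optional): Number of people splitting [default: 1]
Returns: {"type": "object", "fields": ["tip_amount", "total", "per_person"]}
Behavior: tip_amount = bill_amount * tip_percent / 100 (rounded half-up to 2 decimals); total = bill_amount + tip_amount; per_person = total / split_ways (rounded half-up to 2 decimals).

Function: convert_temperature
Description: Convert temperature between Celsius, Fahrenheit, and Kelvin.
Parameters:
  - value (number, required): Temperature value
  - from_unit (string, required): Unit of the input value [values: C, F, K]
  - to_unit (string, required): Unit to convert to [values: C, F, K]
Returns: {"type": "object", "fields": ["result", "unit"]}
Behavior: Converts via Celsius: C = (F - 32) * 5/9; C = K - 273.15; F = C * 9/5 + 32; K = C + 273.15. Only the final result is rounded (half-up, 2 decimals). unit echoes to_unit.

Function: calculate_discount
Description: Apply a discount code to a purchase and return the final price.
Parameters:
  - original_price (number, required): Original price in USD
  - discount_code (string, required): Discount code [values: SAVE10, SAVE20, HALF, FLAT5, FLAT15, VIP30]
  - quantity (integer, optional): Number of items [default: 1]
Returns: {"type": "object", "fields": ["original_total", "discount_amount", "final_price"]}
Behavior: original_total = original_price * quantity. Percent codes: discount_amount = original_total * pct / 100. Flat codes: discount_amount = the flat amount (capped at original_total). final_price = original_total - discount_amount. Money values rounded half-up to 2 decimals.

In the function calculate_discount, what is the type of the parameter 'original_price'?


The calculate_discount spec declares:
  - original_price (number, required): Original price in USD
Type:
number


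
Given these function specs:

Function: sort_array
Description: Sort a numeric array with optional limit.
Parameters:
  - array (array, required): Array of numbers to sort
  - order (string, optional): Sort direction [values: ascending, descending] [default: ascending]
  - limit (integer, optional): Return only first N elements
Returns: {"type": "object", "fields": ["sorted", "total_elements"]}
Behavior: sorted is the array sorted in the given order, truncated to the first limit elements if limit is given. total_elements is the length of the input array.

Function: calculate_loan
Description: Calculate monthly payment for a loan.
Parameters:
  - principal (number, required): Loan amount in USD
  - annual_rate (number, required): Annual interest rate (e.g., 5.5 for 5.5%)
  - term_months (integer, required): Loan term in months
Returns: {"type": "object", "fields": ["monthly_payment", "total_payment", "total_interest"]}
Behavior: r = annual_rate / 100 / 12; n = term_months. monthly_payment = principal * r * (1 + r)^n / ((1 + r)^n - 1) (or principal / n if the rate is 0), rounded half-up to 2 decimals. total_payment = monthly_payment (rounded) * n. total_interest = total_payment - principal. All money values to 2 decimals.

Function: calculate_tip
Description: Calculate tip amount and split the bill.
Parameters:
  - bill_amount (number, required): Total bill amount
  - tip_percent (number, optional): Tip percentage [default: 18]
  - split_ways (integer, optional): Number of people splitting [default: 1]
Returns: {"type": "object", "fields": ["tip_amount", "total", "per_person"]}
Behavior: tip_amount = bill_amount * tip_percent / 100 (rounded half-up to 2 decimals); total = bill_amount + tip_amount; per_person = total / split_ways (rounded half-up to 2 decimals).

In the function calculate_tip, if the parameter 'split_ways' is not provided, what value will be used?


The calculate_tip spec declares:
  - split_ways (integer, optional): Number of people splitting [default: 1]
Default:
1


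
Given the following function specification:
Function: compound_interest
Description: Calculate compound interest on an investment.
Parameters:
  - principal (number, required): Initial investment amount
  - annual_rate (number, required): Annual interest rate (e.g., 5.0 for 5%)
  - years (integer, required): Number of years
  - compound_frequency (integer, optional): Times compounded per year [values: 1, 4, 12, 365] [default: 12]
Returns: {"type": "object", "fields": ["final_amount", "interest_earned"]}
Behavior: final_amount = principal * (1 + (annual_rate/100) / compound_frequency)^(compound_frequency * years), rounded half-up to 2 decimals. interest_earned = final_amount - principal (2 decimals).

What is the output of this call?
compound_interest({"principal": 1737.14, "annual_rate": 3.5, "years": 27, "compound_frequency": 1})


rate per period = 3.5/100/1 = 0.035 (keep full precision); periods = 1 * 27 = 27
(1 + 0.035)^27 = 2.53156711
final_amount = 1737.14 * 2.53156711 = 4397.686486 -> 4397.69
interest_earned = 4397.69 - 1737.14 = 2660.55
Output:
{"final_amount": 4397.69, "interest_earned": 2660.55}


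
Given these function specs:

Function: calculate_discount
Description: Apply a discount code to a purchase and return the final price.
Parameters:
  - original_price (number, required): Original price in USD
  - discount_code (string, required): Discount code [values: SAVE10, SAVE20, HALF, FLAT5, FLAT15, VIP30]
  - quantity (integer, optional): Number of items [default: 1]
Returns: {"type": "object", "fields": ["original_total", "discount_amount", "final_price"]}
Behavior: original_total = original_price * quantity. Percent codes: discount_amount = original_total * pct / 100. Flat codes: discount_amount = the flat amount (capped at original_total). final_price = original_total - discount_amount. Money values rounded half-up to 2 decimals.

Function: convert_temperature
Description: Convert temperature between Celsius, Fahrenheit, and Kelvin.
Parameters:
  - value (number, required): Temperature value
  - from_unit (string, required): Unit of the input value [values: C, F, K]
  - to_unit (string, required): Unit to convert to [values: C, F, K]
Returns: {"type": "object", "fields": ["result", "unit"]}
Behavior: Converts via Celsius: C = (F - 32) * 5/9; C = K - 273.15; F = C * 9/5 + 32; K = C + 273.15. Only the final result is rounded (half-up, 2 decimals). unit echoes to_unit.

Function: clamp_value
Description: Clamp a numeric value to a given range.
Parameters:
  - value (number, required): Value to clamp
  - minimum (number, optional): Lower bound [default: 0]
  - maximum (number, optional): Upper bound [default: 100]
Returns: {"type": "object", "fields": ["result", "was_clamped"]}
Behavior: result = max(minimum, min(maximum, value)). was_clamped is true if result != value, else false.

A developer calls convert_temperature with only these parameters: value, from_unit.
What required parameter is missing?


Required parameters: value, from_unit, to_unit
Provided: value, from_unit
Missing: to_unit
to_unit


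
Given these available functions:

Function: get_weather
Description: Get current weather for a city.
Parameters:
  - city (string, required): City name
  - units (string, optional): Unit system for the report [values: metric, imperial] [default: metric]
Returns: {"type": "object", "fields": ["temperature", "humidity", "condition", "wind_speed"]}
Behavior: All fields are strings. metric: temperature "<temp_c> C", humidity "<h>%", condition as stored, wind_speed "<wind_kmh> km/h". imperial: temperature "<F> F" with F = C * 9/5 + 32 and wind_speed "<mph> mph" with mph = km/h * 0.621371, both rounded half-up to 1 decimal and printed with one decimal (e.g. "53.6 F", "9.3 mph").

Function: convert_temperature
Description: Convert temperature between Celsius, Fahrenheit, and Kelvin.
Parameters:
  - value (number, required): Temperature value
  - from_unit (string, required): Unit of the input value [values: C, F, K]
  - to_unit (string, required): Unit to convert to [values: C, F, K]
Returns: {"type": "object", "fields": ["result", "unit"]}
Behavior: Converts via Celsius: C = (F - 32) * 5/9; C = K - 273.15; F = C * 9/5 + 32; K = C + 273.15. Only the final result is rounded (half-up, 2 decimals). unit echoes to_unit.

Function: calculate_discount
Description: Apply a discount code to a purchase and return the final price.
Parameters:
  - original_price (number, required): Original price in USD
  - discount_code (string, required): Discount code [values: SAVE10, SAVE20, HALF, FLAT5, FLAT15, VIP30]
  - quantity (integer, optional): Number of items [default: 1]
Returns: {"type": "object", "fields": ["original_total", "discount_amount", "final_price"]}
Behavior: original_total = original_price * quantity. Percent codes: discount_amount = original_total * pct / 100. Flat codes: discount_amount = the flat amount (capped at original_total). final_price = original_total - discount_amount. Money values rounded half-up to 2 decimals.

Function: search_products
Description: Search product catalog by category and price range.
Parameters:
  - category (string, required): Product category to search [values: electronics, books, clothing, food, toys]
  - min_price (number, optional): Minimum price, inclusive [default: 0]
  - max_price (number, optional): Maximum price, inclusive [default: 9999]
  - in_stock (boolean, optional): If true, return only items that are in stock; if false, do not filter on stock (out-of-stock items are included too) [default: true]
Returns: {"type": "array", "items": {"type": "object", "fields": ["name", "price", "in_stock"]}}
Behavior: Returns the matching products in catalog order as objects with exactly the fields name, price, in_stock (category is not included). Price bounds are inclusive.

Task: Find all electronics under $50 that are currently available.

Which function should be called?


The task needs a function whose description is: Search product catalog by category and price range.
search_products
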